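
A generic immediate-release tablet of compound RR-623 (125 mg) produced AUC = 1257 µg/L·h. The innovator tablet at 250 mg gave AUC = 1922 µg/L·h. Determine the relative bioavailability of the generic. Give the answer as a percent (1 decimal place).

F_rel = 130.8%

F_rel = (AUC_test/D_test) / (AUC_ref/D_ref)
      = (1257/125) / (1922/250)
      = 10.056 / 7.688 = 1.3080 = 130.80%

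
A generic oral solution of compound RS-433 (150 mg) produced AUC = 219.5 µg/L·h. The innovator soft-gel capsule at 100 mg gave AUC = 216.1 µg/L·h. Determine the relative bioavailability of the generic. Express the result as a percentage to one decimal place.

F_rel = 67.7%

F_rel = (AUC_test/D_test) / (AUC_ref/D_ref)
      = (219.5/150) / (216.1/100)
      = 1.46333 / 2.161 = 0.6772 = 67.72%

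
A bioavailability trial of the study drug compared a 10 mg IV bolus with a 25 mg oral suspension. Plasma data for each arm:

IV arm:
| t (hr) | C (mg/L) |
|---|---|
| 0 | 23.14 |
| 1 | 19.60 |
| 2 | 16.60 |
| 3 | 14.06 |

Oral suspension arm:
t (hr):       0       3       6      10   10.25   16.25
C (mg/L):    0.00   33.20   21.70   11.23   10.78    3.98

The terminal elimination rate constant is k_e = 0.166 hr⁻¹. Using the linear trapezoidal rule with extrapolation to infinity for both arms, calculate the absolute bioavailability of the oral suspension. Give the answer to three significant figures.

F = 0.771

Trapezoidal AUC_0→3 (IV):
  [0→1]: (23.14+19.60)/2 × 1 = 21.37
  [1→2]: (19.60+16.60)/2 × 1 = 18.1
  [2→3]: (16.60+14.06)/2 × 1 = 15.33
  Sum = 54.8 mg/L·hr
IV tail: 14.06/0.166 = 84.699; AUC_iv,0→∞ = 54.8 + 84.699 = 139.499 mg/L·hr
Trapezoidal AUC_0→16.25 (oral suspension):
  [0→3]: (0.00+33.20)/2 × 3 = 49.8
  [3→6]: (33.20+21.70)/2 × 3 = 82.35
  [6→10]: (21.70+11.23)/2 × 4 = 65.86
  [10→10.25]: (11.23+10.78)/2 × 0.25 = 2.75125
  [10.25→16.25]: (10.78+3.98)/2 × 6 = 44.28
  Sum = 245.04125 mg/L·hr
oral suspension tail: 3.98/0.166 = 23.976; AUC_ev,0→∞ = 245.04125 + 23.976 = 269.01725 mg/L·hr
F = (AUC_ev/D_ev)/(AUC_iv/D_iv) = (269.01725/25)/(139.499/10) = 10.76069/13.9499 = 0.7714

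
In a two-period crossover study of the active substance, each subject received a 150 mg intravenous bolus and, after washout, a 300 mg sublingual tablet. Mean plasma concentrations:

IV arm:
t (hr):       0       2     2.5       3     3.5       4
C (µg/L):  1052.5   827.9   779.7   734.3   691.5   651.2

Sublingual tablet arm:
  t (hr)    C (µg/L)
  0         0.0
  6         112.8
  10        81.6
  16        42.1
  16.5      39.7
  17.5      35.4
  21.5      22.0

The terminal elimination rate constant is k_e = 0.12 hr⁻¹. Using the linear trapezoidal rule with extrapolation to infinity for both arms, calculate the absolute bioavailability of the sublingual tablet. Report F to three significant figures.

F = 0.0828

Trapezoidal AUC_0→4 (IV):
  [0→2]: (1052.5+827.9)/2 × 2 = 1880.4
  [2→2.5]: (827.9+779.7)/2 × 0.5 = 401.9
  [2.5→3]: (779.7+734.3)/2 × 0.5 = 378.5
  [3→3.5]: (734.3+691.5)/2 × 0.5 = 356.45
  [3.5→4]: (691.5+651.2)/2 × 0.5 = 335.675
  Sum = 3352.925 µg/L·hr
IV tail: 651.2/0.12 = 5426.667; AUC_iv,0→∞ = 3352.925 + 5426.667 = 8779.592 µg/L·hr
Trapezoidal AUC_0→21.5 (sublingual tablet):
  [0→6]: (0.0+112.8)/2 × 6 = 338.4
  [6→10]: (112.8+81.6)/2 × 4 = 388.8
  [10→16]: (81.6+42.1)/2 × 6 = 371.1
  [16→16.5]: (42.1+39.7)/2 × 0.5 = 20.45
  [16.5→17.5]: (39.7+35.4)/2 × 1 = 37.55
  [17.5→21.5]: (35.4+22.0)/2 × 4 = 114.8
  Sum = 1271.1 µg/L·hr
sublingual tablet tail: 22.0/0.12 = 183.333; AUC_ev,0→∞ = 1271.1 + 183.333 = 1454.433 µg/L·hr
F = (AUC_ev/D_ev)/(AUC_iv/D_iv) = (1454.433/300)/(8779.592/150) = 4.84811/58.5306 = 0.0828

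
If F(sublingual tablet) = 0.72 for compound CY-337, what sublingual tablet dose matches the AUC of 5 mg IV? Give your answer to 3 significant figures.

D_sublingual = 6.94 mg

For equal systemic exposure: F × D_ev = D_iv
D_ev = D_iv / F = 5 / 0.72 = 6.94444 mg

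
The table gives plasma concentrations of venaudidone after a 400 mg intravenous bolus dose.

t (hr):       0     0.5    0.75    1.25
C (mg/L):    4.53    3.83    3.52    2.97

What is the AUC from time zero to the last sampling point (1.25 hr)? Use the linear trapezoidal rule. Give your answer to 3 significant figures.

Trapezoidal AUC_0→1.25:
  [0→0.5]: (4.53+3.83)/2 × 0.5 = 2.09
  [0.5→0.75]: (3.83+3.52)/2 × 0.25 = 0.91875
  [0.75→1.25]: (3.52+2.97)/2 × 0.5 = 1.6225
  Sum = 4.63125 mg/L·hr

AUC = 4.63 mg/L·hr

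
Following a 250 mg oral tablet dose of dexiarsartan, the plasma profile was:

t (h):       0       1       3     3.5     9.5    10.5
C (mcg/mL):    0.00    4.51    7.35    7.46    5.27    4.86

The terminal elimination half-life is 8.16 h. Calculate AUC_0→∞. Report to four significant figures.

Trapezoidal AUC_0→10.5:
  [0→1]: (0.00+4.51)/2 × 1 = 2.255
  [1→3]: (4.51+7.35)/2 × 2 = 11.86
  [3→3.5]: (7.35+7.46)/2 × 0.5 = 3.7025
  [3.5→9.5]: (7.46+5.27)/2 × 6 = 38.19
  [9.5→10.5]: (5.27+4.86)/2 × 1 = 5.065
  Sum = 61.0725 mcg/mL·h
k_e = ln2 / t½ = 0.693147 / 8.16 = 0.0849 h^-1
Extrapolated tail: C_last / k_e = 4.86 / 0.0849 = 57.244
AUC_0→∞ = 61.0725 + 57.244 = 118.3165 mcg/mL·h

AUC = 118.3 mcg/mL·h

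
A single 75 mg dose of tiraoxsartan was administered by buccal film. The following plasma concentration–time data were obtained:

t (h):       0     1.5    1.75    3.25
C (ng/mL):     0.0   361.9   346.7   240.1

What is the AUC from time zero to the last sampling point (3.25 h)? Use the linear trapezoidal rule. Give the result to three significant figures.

AUC = 800 ng/mL·h

Trapezoidal AUC_0→3.25:
  [0→1.5]: (0.0+361.9)/2 × 1.5 = 271.425
  [1.5→1.75]: (361.9+346.7)/2 × 0.25 = 88.575
  [1.75→3.25]: (346.7+240.1)/2 × 1.5 = 440.1
  Sum = 800.1 ng/mL·h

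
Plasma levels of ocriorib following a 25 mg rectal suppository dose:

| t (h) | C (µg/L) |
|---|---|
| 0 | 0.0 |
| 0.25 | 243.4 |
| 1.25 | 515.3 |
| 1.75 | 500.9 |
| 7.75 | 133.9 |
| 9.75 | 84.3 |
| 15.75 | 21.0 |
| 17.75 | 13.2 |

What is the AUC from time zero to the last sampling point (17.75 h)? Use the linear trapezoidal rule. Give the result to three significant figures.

Trapezoidal AUC_0→17.75:
  [0→0.25]: (0.0+243.4)/2 × 0.25 = 30.425
  [0.25→1.25]: (243.4+515.3)/2 × 1 = 379.35
  [1.25→1.75]: (515.3+500.9)/2 × 0.5 = 254.05
  [1.75→7.75]: (500.9+133.9)/2 × 6 = 1904.4
  [7.75→9.75]: (133.9+84.3)/2 × 2 = 218.2
  [9.75→15.75]: (84.3+21.0)/2 × 6 = 315.9
  [15.75→17.75]: (21.0+13.2)/2 × 2 = 34.2
  Sum = 3136.525 µg/L·h

AUC = 3140 µg/L·h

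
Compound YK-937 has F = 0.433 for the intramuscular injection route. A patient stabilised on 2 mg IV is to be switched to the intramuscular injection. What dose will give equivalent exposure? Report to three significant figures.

D_intramuscular = 4.62 mg

For equal systemic exposure: F × D_ev = D_iv
D_ev = D_iv / F = 2 / 0.433 = 4.61894 mg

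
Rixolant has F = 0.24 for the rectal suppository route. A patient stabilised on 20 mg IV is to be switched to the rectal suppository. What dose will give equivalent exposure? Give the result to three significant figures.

D_rectal = 83.3 mg

For equal systemic exposure: F × D_ev = D_iv
D_ev = D_iv / F = 20 / 0.24 = 83.3333 mg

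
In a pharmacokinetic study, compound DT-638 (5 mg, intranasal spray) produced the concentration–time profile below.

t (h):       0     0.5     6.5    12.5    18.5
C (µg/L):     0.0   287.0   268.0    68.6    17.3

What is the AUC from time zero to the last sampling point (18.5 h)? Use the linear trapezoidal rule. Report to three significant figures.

AUC = 3000 µg/L·h

Trapezoidal AUC_0→18.5:
  [0→0.5]: (0.0+287.0)/2 × 0.5 = 71.75
  [0.5→6.5]: (287.0+268.0)/2 × 6 = 1665.0
  [6.5→12.5]: (268.0+68.6)/2 × 6 = 1009.8
  [12.5→18.5]: (68.6+17.3)/2 × 6 = 257.7
  Sum = 3004.25 µg/L·h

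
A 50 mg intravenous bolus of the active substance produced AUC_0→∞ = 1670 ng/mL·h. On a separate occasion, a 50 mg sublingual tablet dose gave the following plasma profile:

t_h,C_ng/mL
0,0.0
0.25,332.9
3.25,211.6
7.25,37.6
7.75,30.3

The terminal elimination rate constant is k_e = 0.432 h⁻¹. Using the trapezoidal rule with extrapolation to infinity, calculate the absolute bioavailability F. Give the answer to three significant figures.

F = 0.865

Trapezoidal AUC_0→7.75 (sublingual tablet):
  [0→0.25]: (0.0+332.9)/2 × 0.25 = 41.6125
  [0.25→3.25]: (332.9+211.6)/2 × 3 = 816.75
  [3.25→7.25]: (211.6+37.6)/2 × 4 = 498.4
  [7.25→7.75]: (37.6+30.3)/2 × 0.5 = 16.975
  Sum = 1373.7375 ng/mL·h
Tail: C_last/k_e = 30.3/0.432 = 70.139
AUC_0→∞ (sublingual tablet) = 1373.7375 + 70.139 = 1443.8765 ng/mL·h
F = (AUC_ev/D_ev)/(AUC_iv/D_iv) = (1443.8765/50)/(1670/50) = 28.87753/33.4 = 0.8646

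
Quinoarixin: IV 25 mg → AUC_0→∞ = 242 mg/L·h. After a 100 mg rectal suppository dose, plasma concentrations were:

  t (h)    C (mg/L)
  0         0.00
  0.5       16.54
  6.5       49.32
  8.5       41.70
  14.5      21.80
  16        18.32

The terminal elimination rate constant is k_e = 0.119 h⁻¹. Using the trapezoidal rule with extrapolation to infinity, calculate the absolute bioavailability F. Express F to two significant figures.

F = 0.69

Trapezoidal AUC_0→16 (rectal suppository):
  [0→0.5]: (0.00+16.54)/2 × 0.5 = 4.135
  [0.5→6.5]: (16.54+49.32)/2 × 6 = 197.58
  [6.5→8.5]: (49.32+41.70)/2 × 2 = 91.02
  [8.5→14.5]: (41.70+21.80)/2 × 6 = 190.5
  [14.5→16]: (21.80+18.32)/2 × 1.5 = 30.09
  Sum = 513.325 mg/L·h
Tail: C_last/k_e = 18.32/0.119 = 153.950
AUC_0→∞ (rectal suppository) = 513.325 + 153.950 = 667.275 mg/L·h
F = (AUC_ev/D_ev)/(AUC_iv/D_iv) = (667.275/100)/(242/25) = 6.67275/9.68 = 0.6893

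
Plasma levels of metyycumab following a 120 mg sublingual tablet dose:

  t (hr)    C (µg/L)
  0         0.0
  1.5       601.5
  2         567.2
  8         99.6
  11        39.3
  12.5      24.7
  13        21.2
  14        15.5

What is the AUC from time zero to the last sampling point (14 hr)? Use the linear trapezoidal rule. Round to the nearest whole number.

Trapezoidal AUC_0→14:
  [0→1.5]: (0.0+601.5)/2 × 1.5 = 451.125
  [1.5→2]: (601.5+567.2)/2 × 0.5 = 292.175
  [2→8]: (567.2+99.6)/2 × 6 = 2000.4
  [8→11]: (99.6+39.3)/2 × 3 = 208.35
  [11→12.5]: (39.3+24.7)/2 × 1.5 = 48.0
  [12.5→13]: (24.7+21.2)/2 × 0.5 = 11.475
  [13→14]: (21.2+15.5)/2 × 1 = 18.35
  Sum = 3029.875 µg/L·hr

AUC = 3030 µg/L·hr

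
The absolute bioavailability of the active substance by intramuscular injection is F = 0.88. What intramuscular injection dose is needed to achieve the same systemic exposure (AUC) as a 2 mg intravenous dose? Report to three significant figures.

D_intramuscular = 2.27 mg

For equal systemic exposure: F × D_ev = D_iv
D_ev = D_iv / F = 2 / 0.88 = 2.27273 mg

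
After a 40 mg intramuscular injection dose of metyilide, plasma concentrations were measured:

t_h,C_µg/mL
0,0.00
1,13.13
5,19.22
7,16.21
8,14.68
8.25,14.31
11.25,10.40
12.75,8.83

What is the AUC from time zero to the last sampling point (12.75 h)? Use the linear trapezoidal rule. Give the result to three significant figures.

Trapezoidal AUC_0→12.75:
  [0→1]: (0.00+13.13)/2 × 1 = 6.565
  [1→5]: (13.13+19.22)/2 × 4 = 64.7
  [5→7]: (19.22+16.21)/2 × 2 = 35.43
  [7→8]: (16.21+14.68)/2 × 1 = 15.445
  [8→8.25]: (14.68+14.31)/2 × 0.25 = 3.62375
  [8.25→11.25]: (14.31+10.40)/2 × 3 = 37.065
  [11.25→12.75]: (10.40+8.83)/2 × 1.5 = 14.4225
  Sum = 177.25125 µg/mL·h

AUC = 177 µg/mL·h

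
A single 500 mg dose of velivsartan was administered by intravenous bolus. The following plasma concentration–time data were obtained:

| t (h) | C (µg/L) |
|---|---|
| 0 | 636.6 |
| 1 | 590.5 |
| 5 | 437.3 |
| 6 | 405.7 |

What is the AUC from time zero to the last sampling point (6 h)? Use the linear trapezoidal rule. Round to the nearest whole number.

Trapezoidal AUC_0→6:
  [0→1]: (636.6+590.5)/2 × 1 = 613.55
  [1→5]: (590.5+437.3)/2 × 4 = 2055.6
  [5→6]: (437.3+405.7)/2 × 1 = 421.5
  Sum = 3090.65 µg/L·h

AUC = 3091 µg/L·h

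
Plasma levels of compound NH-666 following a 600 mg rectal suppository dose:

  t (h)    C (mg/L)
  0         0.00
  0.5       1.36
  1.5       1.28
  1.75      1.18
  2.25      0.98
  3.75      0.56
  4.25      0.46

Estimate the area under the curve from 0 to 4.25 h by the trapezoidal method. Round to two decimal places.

Trapezoidal AUC_0→4.25:
  [0→0.5]: (0.00+1.36)/2 × 0.5 = 0.34
  [0.5→1.5]: (1.36+1.28)/2 × 1 = 1.32
  [1.5→1.75]: (1.28+1.18)/2 × 0.25 = 0.3075
  [1.75→2.25]: (1.18+0.98)/2 × 0.5 = 0.54
  [2.25→3.75]: (0.98+0.56)/2 × 1.5 = 1.155
  [3.75→4.25]: (0.56+0.46)/2 × 0.5 = 0.255
  Sum = 3.9175 mg/L·h

AUC = 3.92 mg/L·h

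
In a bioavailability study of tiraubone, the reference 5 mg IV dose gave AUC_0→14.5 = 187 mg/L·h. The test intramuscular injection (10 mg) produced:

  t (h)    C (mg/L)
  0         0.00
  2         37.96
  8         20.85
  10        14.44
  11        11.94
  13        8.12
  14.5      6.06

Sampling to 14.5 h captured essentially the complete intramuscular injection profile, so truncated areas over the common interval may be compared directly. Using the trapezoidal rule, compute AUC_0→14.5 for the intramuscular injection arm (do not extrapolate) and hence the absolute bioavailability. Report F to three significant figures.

Trapezoidal AUC_0→14.5 (intramuscular injection):
  [0→2]: (0.00+37.96)/2 × 2 = 37.96
  [2→8]: (37.96+20.85)/2 × 6 = 176.43
  [8→10]: (20.85+14.44)/2 × 2 = 35.29
  [10→11]: (14.44+11.94)/2 × 1 = 13.19
  [11→13]: (11.94+8.12)/2 × 2 = 20.06
  [13→14.5]: (8.12+6.06)/2 × 1.5 = 10.635
  Sum = 293.565 mg/L·h
F = (AUC_ev/D_ev)/(AUC_iv/D_iv) = (293.565/10)/(187/5) = 29.3565/37.4 = 0.7849

F = 0.785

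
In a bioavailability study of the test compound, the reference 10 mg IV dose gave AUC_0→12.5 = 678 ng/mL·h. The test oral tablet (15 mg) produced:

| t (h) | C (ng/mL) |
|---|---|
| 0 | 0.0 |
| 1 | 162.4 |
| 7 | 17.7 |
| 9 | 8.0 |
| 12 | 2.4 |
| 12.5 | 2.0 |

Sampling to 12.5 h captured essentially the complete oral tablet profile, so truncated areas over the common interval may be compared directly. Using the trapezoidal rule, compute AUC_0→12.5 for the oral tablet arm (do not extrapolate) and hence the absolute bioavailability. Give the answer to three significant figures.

F = 0.653

Trapezoidal AUC_0→12.5 (oral tablet):
  [0→1]: (0.0+162.4)/2 × 1 = 81.2
  [1→7]: (162.4+17.7)/2 × 6 = 540.3
  [7→9]: (17.7+8.0)/2 × 2 = 25.7
  [9→12]: (8.0+2.4)/2 × 3 = 15.6
  [12→12.5]: (2.4+2.0)/2 × 0.5 = 1.1
  Sum = 663.9 ng/mL·h
F = (AUC_ev/D_ev)/(AUC_iv/D_iv) = (663.9/15)/(678/10) = 44.26/67.8 = 0.6528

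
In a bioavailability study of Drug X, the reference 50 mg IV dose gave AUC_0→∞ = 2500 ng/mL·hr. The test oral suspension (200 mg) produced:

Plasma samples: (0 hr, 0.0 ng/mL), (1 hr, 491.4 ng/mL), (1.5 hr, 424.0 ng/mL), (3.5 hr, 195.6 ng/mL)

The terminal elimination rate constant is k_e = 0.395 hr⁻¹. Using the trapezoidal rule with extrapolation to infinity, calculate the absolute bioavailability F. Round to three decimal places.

Trapezoidal AUC_0→3.5 (oral suspension):
  [0→1]: (0.0+491.4)/2 × 1 = 245.7
  [1→1.5]: (491.4+424.0)/2 × 0.5 = 228.85
  [1.5→3.5]: (424.0+195.6)/2 × 2 = 619.6
  Sum = 1094.15 ng/mL·hr
Tail: C_last/k_e = 195.6/0.395 = 495.190
AUC_0→∞ (oral suspension) = 1094.15 + 495.190 = 1589.34 ng/mL·hr
F = (AUC_ev/D_ev)/(AUC_iv/D_iv) = (1589.34/200)/(2500/50) = 7.9467/50 = 0.1589

F = 0.159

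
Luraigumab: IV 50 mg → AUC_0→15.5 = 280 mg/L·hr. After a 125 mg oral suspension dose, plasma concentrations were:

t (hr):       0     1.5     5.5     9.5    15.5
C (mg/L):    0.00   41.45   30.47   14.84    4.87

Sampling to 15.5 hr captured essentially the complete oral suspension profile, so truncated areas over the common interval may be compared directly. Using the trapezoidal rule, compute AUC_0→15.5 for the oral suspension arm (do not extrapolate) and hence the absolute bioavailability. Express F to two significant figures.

Trapezoidal AUC_0→15.5 (oral suspension):
  [0→1.5]: (0.00+41.45)/2 × 1.5 = 31.0875
  [1.5→5.5]: (41.45+30.47)/2 × 4 = 143.84
  [5.5→9.5]: (30.47+14.84)/2 × 4 = 90.62
  [9.5→15.5]: (14.84+4.87)/2 × 6 = 59.13
  Sum = 324.6775 mg/L·hr
F = (AUC_ev/D_ev)/(AUC_iv/D_iv) = (324.6775/125)/(280/50) = 2.59742/5.6 = 0.4638

F = 0.46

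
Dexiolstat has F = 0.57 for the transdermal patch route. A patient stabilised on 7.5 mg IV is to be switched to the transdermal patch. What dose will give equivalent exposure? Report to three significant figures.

For equal systemic exposure: F × D_ev = D_iv
D_ev = D_iv / F = 7.5 / 0.57 = 13.1579 mg

D_transdermal = 13.2 mg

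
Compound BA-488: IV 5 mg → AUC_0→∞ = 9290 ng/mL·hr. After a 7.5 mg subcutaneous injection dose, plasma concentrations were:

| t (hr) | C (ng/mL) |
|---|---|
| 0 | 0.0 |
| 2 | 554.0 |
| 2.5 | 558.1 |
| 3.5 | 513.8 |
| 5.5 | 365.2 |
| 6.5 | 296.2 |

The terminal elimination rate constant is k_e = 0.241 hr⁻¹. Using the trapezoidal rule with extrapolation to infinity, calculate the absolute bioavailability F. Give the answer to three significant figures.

F = 0.273

Trapezoidal AUC_0→6.5 (subcutaneous injection):
  [0→2]: (0.0+554.0)/2 × 2 = 554.0
  [2→2.5]: (554.0+558.1)/2 × 0.5 = 278.025
  [2.5→3.5]: (558.1+513.8)/2 × 1 = 535.95
  [3.5→5.5]: (513.8+365.2)/2 × 2 = 879.0
  [5.5→6.5]: (365.2+296.2)/2 × 1 = 330.7
  Sum = 2577.675 ng/mL·hr
Tail: C_last/k_e = 296.2/0.241 = 1229.046
AUC_0→∞ (subcutaneous injection) = 2577.675 + 1229.046 = 3806.721 ng/mL·hr
F = (AUC_ev/D_ev)/(AUC_iv/D_iv) = (3806.721/7.5)/(9290/5) = 507.5628/1858 = 0.2732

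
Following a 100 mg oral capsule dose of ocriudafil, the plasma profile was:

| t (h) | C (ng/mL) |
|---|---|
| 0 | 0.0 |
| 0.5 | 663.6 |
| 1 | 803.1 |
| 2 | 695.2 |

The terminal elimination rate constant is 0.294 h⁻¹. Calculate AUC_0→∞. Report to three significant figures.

AUC = 3650 ng/mL·h

Trapezoidal AUC_0→2:
  [0→0.5]: (0.0+663.6)/2 × 0.5 = 165.9
  [0.5→1]: (663.6+803.1)/2 × 0.5 = 366.675
  [1→2]: (803.1+695.2)/2 × 1 = 749.15
  Sum = 1281.725 ng/mL·h
Extrapolated tail: C_last / k_e = 695.2 / 0.294 = 2364.626
AUC_0→∞ = 1281.725 + 2364.626 = 3646.351 ng/mL·h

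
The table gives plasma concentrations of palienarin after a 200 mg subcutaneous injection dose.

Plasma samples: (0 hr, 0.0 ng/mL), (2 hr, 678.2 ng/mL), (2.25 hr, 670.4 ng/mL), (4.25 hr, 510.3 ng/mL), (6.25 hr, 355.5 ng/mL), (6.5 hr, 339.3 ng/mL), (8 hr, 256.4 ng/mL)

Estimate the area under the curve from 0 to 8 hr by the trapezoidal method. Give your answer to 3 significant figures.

Trapezoidal AUC_0→8:
  [0→2]: (0.0+678.2)/2 × 2 = 678.2
  [2→2.25]: (678.2+670.4)/2 × 0.25 = 168.575
  [2.25→4.25]: (670.4+510.3)/2 × 2 = 1180.7
  [4.25→6.25]: (510.3+355.5)/2 × 2 = 865.8
  [6.25→6.5]: (355.5+339.3)/2 × 0.25 = 86.85
  [6.5→8]: (339.3+256.4)/2 × 1.5 = 446.775
  Sum = 3426.9 ng/mL·hr

AUC = 3430 ng/mL·hr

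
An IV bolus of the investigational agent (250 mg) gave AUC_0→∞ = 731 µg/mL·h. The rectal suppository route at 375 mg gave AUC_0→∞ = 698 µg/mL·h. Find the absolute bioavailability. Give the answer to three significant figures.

F = 0.637

F = (AUC_ev / D_ev) / (AUC_iv / D_iv)
  = (698/375) / (731/250)
  = 1.86133 / 2.924 = 0.6366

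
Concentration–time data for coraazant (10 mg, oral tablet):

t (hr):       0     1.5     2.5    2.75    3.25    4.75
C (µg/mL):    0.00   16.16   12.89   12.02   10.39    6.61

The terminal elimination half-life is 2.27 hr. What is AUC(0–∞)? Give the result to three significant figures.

Trapezoidal AUC_0→4.75:
  [0→1.5]: (0.00+16.16)/2 × 1.5 = 12.12
  [1.5→2.5]: (16.16+12.89)/2 × 1 = 14.525
  [2.5→2.75]: (12.89+12.02)/2 × 0.25 = 3.11375
  [2.75→3.25]: (12.02+10.39)/2 × 0.5 = 5.6025
  [3.25→4.75]: (10.39+6.61)/2 × 1.5 = 12.75
  Sum = 48.11125 µg/mL·hr
k_e = ln2 / t½ = 0.693147 / 2.27 = 0.3054 hr^-1
Extrapolated tail: C_last / k_e = 6.61 / 0.3054 = 21.644
AUC_0→∞ = 48.11125 + 21.644 = 69.75525 µg/mL·hr

AUC = 69.8 µg/mL·hr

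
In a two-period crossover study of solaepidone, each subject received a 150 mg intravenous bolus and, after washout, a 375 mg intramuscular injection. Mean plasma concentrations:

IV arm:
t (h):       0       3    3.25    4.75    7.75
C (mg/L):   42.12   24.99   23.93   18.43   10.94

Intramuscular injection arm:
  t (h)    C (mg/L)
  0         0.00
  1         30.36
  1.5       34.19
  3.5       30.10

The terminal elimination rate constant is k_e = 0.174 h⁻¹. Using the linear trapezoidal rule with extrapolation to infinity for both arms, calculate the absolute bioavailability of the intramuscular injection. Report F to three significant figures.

F = 0.438

Trapezoidal AUC_0→7.75 (IV):
  [0→3]: (42.12+24.99)/2 × 3 = 100.665
  [3→3.25]: (24.99+23.93)/2 × 0.25 = 6.115
  [3.25→4.75]: (23.93+18.43)/2 × 1.5 = 31.77
  [4.75→7.75]: (18.43+10.94)/2 × 3 = 44.055
  Sum = 182.605 mg/L·h
IV tail: 10.94/0.174 = 62.874; AUC_iv,0→∞ = 182.605 + 62.874 = 245.479 mg/L·h
Trapezoidal AUC_0→3.5 (intramuscular injection):
  [0→1]: (0.00+30.36)/2 × 1 = 15.18
  [1→1.5]: (30.36+34.19)/2 × 0.5 = 16.1375
  [1.5→3.5]: (34.19+30.10)/2 × 2 = 64.29
  Sum = 95.6075 mg/L·h
intramuscular injection tail: 30.10/0.174 = 172.989; AUC_ev,0→∞ = 95.6075 + 172.989 = 268.5965 mg/L·h
F = (AUC_ev/D_ev)/(AUC_iv/D_iv) = (268.5965/375)/(245.479/150) = 0.716257/1.63653 = 0.4377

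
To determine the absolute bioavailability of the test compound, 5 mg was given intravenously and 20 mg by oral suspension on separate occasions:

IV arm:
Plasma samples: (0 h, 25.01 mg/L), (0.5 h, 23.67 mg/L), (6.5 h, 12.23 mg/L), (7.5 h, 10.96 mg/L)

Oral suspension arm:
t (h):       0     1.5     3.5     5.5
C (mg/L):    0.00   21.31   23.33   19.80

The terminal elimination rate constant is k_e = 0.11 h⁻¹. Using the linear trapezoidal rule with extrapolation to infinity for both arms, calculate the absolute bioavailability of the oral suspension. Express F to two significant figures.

Trapezoidal AUC_0→7.5 (IV):
  [0→0.5]: (25.01+23.67)/2 × 0.5 = 12.17
  [0.5→6.5]: (23.67+12.23)/2 × 6 = 107.7
  [6.5→7.5]: (12.23+10.96)/2 × 1 = 11.595
  Sum = 131.465 mg/L·h
IV tail: 10.96/0.11 = 99.636; AUC_iv,0→∞ = 131.465 + 99.636 = 231.101 mg/L·h
Trapezoidal AUC_0→5.5 (oral suspension):
  [0→1.5]: (0.00+21.31)/2 × 1.5 = 15.9825
  [1.5→3.5]: (21.31+23.33)/2 × 2 = 44.64
  [3.5→5.5]: (23.33+19.80)/2 × 2 = 43.13
  Sum = 103.7525 mg/L·h
oral suspension tail: 19.80/0.11 = 180.000; AUC_ev,0→∞ = 103.7525 + 180.000 = 283.7525 mg/L·h
F = (AUC_ev/D_ev)/(AUC_iv/D_iv) = (283.7525/20)/(231.101/5) = 14.187625/46.2202 = 0.3070

F = 0.31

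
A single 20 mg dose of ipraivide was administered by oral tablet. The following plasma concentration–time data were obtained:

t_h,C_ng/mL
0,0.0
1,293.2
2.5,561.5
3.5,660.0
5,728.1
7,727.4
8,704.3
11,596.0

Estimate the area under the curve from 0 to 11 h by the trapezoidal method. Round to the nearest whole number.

Trapezoidal AUC_0→11:
  [0→1]: (0.0+293.2)/2 × 1 = 146.6
  [1→2.5]: (293.2+561.5)/2 × 1.5 = 641.025
  [2.5→3.5]: (561.5+660.0)/2 × 1 = 610.75
  [3.5→5]: (660.0+728.1)/2 × 1.5 = 1041.075
  [5→7]: (728.1+727.4)/2 × 2 = 1455.5
  [7→8]: (727.4+704.3)/2 × 1 = 715.85
  [8→11]: (704.3+596.0)/2 × 3 = 1950.45
  Sum = 6561.25 ng/mL·h

AUC = 6561 ng/mL·h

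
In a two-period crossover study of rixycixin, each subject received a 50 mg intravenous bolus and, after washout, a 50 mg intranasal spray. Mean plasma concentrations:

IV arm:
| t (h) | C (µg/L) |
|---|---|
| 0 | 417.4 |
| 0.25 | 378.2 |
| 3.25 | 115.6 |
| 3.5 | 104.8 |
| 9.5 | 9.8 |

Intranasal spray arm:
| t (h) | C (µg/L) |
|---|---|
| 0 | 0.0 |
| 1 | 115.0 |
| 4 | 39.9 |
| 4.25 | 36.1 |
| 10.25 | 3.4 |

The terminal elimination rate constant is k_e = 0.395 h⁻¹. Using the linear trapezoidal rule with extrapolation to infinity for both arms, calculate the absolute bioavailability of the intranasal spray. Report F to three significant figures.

F = 0.345

Trapezoidal AUC_0→9.5 (IV):
  [0→0.25]: (417.4+378.2)/2 × 0.25 = 99.45
  [0.25→3.25]: (378.2+115.6)/2 × 3 = 740.7
  [3.25→3.5]: (115.6+104.8)/2 × 0.25 = 27.55
  [3.5→9.5]: (104.8+9.8)/2 × 6 = 343.8
  Sum = 1211.5 µg/L·h
IV tail: 9.8/0.395 = 24.810; AUC_iv,0→∞ = 1211.5 + 24.810 = 1236.31 µg/L·h
Trapezoidal AUC_0→10.25 (intranasal spray):
  [0→1]: (0.0+115.0)/2 × 1 = 57.5
  [1→4]: (115.0+39.9)/2 × 3 = 232.35
  [4→4.25]: (39.9+36.1)/2 × 0.25 = 9.5
  [4.25→10.25]: (36.1+3.4)/2 × 6 = 118.5
  Sum = 417.85 µg/L·h
intranasal spray tail: 3.4/0.395 = 8.608; AUC_ev,0→∞ = 417.85 + 8.608 = 426.458 µg/L·h
F = (AUC_ev/D_ev)/(AUC_iv/D_iv) = (426.458/50)/(1236.31/50) = 8.52916/24.7262 = 0.3449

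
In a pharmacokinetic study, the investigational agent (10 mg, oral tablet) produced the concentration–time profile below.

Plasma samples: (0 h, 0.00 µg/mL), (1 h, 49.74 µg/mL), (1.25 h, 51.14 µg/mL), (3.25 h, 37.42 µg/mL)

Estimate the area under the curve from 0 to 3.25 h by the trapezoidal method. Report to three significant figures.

Trapezoidal AUC_0→3.25:
  [0→1]: (0.00+49.74)/2 × 1 = 24.87
  [1→1.25]: (49.74+51.14)/2 × 0.25 = 12.61
  [1.25→3.25]: (51.14+37.42)/2 × 2 = 88.56
  Sum = 126.04 µg/mL·h

AUC = 126 µg/mL·h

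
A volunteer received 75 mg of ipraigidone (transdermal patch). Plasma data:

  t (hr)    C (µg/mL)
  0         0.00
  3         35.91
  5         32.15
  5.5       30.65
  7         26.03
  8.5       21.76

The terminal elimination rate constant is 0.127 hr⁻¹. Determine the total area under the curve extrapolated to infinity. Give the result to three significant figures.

Trapezoidal AUC_0→8.5:
  [0→3]: (0.00+35.91)/2 × 3 = 53.865
  [3→5]: (35.91+32.15)/2 × 2 = 68.06
  [5→5.5]: (32.15+30.65)/2 × 0.5 = 15.7
  [5.5→7]: (30.65+26.03)/2 × 1.5 = 42.51
  [7→8.5]: (26.03+21.76)/2 × 1.5 = 35.8425
  Sum = 215.9775 µg/mL·hr
Extrapolated tail: C_last / k_e = 21.76 / 0.127 = 171.339
AUC_0→∞ = 215.9775 + 171.339 = 387.3165 µg/mL·hr

AUC = 387 µg/mL·hr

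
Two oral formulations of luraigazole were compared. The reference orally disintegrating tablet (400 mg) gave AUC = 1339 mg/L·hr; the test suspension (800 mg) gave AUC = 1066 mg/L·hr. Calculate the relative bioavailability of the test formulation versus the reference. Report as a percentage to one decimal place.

F_rel = 39.8%

F_rel = (AUC_test/D_test) / (AUC_ref/D_ref)
      = (1066/800) / (1339/400)
      = 1.3325 / 3.3475 = 0.3981 = 39.81%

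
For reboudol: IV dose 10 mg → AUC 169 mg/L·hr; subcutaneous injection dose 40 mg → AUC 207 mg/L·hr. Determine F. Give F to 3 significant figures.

F = (AUC_ev / D_ev) / (AUC_iv / D_iv)
  = (207/40) / (169/10)
  = 5.175 / 16.9 = 0.3062

F = 0.306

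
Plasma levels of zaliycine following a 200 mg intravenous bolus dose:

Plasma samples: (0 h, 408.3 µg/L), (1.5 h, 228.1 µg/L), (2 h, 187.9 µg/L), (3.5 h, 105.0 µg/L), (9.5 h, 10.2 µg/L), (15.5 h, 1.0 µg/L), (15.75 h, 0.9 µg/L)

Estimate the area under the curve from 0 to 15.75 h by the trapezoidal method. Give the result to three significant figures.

AUC = 1180 µg/L·h

Trapezoidal AUC_0→15.75:
  [0→1.5]: (408.3+228.1)/2 × 1.5 = 477.3
  [1.5→2]: (228.1+187.9)/2 × 0.5 = 104.0
  [2→3.5]: (187.9+105.0)/2 × 1.5 = 219.675
  [3.5→9.5]: (105.0+10.2)/2 × 6 = 345.6
  [9.5→15.5]: (10.2+1.0)/2 × 6 = 33.6
  [15.5→15.75]: (1.0+0.9)/2 × 0.25 = 0.2375
  Sum = 1180.4125 µg/L·h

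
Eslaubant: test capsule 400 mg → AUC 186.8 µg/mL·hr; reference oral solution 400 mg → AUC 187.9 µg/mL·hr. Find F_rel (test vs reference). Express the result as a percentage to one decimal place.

F_rel = 99.4%

F_rel = (AUC_test/D_test) / (AUC_ref/D_ref)
      = (186.8/400) / (187.9/400)
      = 0.467 / 0.46975 = 0.9941 = 99.41%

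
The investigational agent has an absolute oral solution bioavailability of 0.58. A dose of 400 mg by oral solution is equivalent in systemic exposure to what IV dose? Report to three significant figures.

Systemic exposure from an extravascular dose = F × D_ev, so the equivalent IV dose is F × D_ev.
D_iv = F × D_ev = 0.58 × 400 = 232 mg

D_iv = 232 mg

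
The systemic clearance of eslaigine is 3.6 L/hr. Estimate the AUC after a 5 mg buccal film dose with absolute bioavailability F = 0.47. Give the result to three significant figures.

AUC_0→∞ = F × Dose / CL
        = 0.47 × 5 / 3.6 = 0.652778 mg/L·hr

AUC = 0.653 mg/L·hr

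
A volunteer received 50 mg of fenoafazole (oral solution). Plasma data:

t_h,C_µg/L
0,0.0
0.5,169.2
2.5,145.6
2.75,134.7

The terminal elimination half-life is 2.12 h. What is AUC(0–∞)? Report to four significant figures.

AUC = 804.1 µg/L·h

Trapezoidal AUC_0→2.75:
  [0→0.5]: (0.0+169.2)/2 × 0.5 = 42.3
  [0.5→2.5]: (169.2+145.6)/2 × 2 = 314.8
  [2.5→2.75]: (145.6+134.7)/2 × 0.25 = 35.0375
  Sum = 392.1375 µg/L·h
k_e = ln2 / t½ = 0.693147 / 2.12 = 0.3270 h^-1
Extrapolated tail: C_last / k_e = 134.7 / 0.327 = 411.927
AUC_0→∞ = 392.1375 + 411.927 = 804.0645 µg/L·h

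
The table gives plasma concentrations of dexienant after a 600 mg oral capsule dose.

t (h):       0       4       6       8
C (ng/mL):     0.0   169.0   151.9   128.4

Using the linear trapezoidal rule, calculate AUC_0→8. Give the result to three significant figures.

AUC = 939 ng/mL·h

Trapezoidal AUC_0→8:
  [0→4]: (0.0+169.0)/2 × 4 = 338.0
  [4→6]: (169.0+151.9)/2 × 2 = 320.9
  [6→8]: (151.9+128.4)/2 × 2 = 280.3
  Sum = 939.2 ng/mL·h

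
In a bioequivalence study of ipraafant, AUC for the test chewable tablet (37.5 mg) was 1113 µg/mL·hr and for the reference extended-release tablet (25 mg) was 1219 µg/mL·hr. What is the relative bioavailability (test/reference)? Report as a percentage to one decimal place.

F_rel = 60.9%

F_rel = (AUC_test/D_test) / (AUC_ref/D_ref)
      = (1113/37.5) / (1219/25)
      = 29.68 / 48.76 = 0.6087 = 60.87%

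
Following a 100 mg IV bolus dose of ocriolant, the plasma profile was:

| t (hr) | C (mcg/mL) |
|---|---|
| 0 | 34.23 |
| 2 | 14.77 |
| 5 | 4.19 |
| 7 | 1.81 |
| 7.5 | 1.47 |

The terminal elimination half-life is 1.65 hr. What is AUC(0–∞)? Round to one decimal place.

AUC = 87.8 mcg/mL·hr

Trapezoidal AUC_0→7.5:
  [0→2]: (34.23+14.77)/2 × 2 = 49.0
  [2→5]: (14.77+4.19)/2 × 3 = 28.44
  [5→7]: (4.19+1.81)/2 × 2 = 6.0
  [7→7.5]: (1.81+1.47)/2 × 0.5 = 0.82
  Sum = 84.26 mcg/mL·hr
k_e = ln2 / t½ = 0.693147 / 1.65 = 0.4201 hr^-1
Extrapolated tail: C_last / k_e = 1.47 / 0.4201 = 3.499
AUC_0→∞ = 84.26 + 3.499 = 87.759 mcg/mL·hr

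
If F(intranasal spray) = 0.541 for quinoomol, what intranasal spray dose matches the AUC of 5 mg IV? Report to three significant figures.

For equal systemic exposure: F × D_ev = D_iv
D_ev = D_iv / F = 5 / 0.541 = 9.24214 mg

D_intranasal = 9.24 mg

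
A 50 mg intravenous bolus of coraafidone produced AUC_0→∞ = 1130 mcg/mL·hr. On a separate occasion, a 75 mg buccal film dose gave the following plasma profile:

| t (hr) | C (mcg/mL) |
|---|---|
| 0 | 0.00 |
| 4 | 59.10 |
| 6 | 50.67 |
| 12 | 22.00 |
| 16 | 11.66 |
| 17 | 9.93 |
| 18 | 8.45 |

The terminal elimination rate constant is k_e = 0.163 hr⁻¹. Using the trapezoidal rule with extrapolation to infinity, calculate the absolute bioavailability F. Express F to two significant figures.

Trapezoidal AUC_0→18 (buccal film):
  [0→4]: (0.00+59.10)/2 × 4 = 118.2
  [4→6]: (59.10+50.67)/2 × 2 = 109.77
  [6→12]: (50.67+22.00)/2 × 6 = 218.01
  [12→16]: (22.00+11.66)/2 × 4 = 67.32
  [16→17]: (11.66+9.93)/2 × 1 = 10.795
  [17→18]: (9.93+8.45)/2 × 1 = 9.19
  Sum = 533.285 mcg/mL·hr
Tail: C_last/k_e = 8.45/0.163 = 51.840
AUC_0→∞ (buccal film) = 533.285 + 51.840 = 585.125 mcg/mL·hr
F = (AUC_ev/D_ev)/(AUC_iv/D_iv) = (585.125/75)/(1130/50) = 7.80167/22.6 = 0.3452

F = 0.35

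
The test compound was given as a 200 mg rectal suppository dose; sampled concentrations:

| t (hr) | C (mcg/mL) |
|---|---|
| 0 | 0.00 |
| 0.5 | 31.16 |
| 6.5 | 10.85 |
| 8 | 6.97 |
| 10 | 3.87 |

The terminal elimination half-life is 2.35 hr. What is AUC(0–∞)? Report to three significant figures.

AUC = 171 mcg/mL·hr

Trapezoidal AUC_0→10:
  [0→0.5]: (0.00+31.16)/2 × 0.5 = 7.79
  [0.5→6.5]: (31.16+10.85)/2 × 6 = 126.03
  [6.5→8]: (10.85+6.97)/2 × 1.5 = 13.365
  [8→10]: (6.97+3.87)/2 × 2 = 10.84
  Sum = 158.025 mcg/mL·hr
k_e = ln2 / t½ = 0.693147 / 2.35 = 0.2950 hr^-1
Extrapolated tail: C_last / k_e = 3.87 / 0.295 = 13.119
AUC_0→∞ = 158.025 + 13.119 = 171.144 mcg/mL·hr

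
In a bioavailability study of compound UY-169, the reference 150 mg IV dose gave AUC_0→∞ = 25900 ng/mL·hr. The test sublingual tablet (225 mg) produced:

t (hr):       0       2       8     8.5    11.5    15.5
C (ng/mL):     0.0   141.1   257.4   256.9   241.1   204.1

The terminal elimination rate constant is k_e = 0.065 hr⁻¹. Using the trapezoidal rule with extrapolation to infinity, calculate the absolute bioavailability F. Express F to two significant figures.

Trapezoidal AUC_0→15.5 (sublingual tablet):
  [0→2]: (0.0+141.1)/2 × 2 = 141.1
  [2→8]: (141.1+257.4)/2 × 6 = 1195.5
  [8→8.5]: (257.4+256.9)/2 × 0.5 = 128.575
  [8.5→11.5]: (256.9+241.1)/2 × 3 = 747.0
  [11.5→15.5]: (241.1+204.1)/2 × 4 = 890.4
  Sum = 3102.575 ng/mL·hr
Tail: C_last/k_e = 204.1/0.065 = 3140.000
AUC_0→∞ (sublingual tablet) = 3102.575 + 3140.000 = 6242.575 ng/mL·hr
F = (AUC_ev/D_ev)/(AUC_iv/D_iv) = (6242.575/225)/(25900/150) = 27.7448/172.667 = 0.1607

F = 0.16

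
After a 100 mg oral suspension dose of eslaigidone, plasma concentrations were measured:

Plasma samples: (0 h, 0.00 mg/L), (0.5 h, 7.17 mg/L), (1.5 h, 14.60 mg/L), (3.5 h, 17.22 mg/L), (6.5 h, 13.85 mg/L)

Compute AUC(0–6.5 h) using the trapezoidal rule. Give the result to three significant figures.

Trapezoidal AUC_0→6.5:
  [0→0.5]: (0.00+7.17)/2 × 0.5 = 1.7925
  [0.5→1.5]: (7.17+14.60)/2 × 1 = 10.885
  [1.5→3.5]: (14.60+17.22)/2 × 2 = 31.82
  [3.5→6.5]: (17.22+13.85)/2 × 3 = 46.605
  Sum = 91.1025 mg/L·h

AUC = 91.1 mg/L·h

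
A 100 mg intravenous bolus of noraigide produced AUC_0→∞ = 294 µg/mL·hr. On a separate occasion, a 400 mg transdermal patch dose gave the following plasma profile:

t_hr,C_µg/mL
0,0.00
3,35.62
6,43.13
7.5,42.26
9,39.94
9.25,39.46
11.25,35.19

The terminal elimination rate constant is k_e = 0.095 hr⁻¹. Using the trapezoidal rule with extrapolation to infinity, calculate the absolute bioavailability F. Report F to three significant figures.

Trapezoidal AUC_0→11.25 (transdermal patch):
  [0→3]: (0.00+35.62)/2 × 3 = 53.43
  [3→6]: (35.62+43.13)/2 × 3 = 118.125
  [6→7.5]: (43.13+42.26)/2 × 1.5 = 64.0425
  [7.5→9]: (42.26+39.94)/2 × 1.5 = 61.65
  [9→9.25]: (39.94+39.46)/2 × 0.25 = 9.925
  [9.25→11.25]: (39.46+35.19)/2 × 2 = 74.65
  Sum = 381.8225 µg/mL·hr
Tail: C_last/k_e = 35.19/0.095 = 370.421
AUC_0→∞ (transdermal patch) = 381.8225 + 370.421 = 752.2435 µg/mL·hr
F = (AUC_ev/D_ev)/(AUC_iv/D_iv) = (752.2435/400)/(294/100) = 1.88061/2.94 = 0.6397

F = 0.640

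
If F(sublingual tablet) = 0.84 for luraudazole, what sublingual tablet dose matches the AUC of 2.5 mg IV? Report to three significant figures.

For equal systemic exposure: F × D_ev = D_iv
D_ev = D_iv / F = 2.5 / 0.84 = 2.97619 mg

D_sublingual = 2.98 mg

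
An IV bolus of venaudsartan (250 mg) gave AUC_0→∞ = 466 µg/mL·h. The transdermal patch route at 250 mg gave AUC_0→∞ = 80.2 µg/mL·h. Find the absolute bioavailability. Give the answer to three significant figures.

F = (AUC_ev / D_ev) / (AUC_iv / D_iv)
  = (80.2/250) / (466/250)
  = 0.3208 / 1.864 = 0.1721

F = 0.172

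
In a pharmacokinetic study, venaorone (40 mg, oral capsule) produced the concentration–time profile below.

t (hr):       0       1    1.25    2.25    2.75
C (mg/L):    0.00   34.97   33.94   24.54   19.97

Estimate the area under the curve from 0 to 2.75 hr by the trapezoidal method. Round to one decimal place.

AUC = 66.5 mg/L·hr

Trapezoidal AUC_0→2.75:
  [0→1]: (0.00+34.97)/2 × 1 = 17.485
  [1→1.25]: (34.97+33.94)/2 × 0.25 = 8.61375
  [1.25→2.25]: (33.94+24.54)/2 × 1 = 29.24
  [2.25→2.75]: (24.54+19.97)/2 × 0.5 = 11.1275
  Sum = 66.46625 mg/L·hr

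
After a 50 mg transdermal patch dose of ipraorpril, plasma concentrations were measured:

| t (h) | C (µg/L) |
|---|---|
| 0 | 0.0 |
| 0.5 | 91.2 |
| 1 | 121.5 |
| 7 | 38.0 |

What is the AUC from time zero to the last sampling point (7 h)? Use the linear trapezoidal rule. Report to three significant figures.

AUC = 554 µg/L·h

Trapezoidal AUC_0→7:
  [0→0.5]: (0.0+91.2)/2 × 0.5 = 22.8
  [0.5→1]: (91.2+121.5)/2 × 0.5 = 53.175
  [1→7]: (121.5+38.0)/2 × 6 = 478.5
  Sum = 554.475 µg/L·h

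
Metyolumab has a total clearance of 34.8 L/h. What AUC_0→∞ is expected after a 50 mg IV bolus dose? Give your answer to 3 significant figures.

AUC = 1.44 mg/L·h

AUC_0→∞ = Dose_iv / CL
        = 50 / 34.8 = 1.43678 mg/L·h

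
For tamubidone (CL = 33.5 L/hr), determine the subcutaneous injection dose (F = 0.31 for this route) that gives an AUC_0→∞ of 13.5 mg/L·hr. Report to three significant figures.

Dose = CL × AUC_0→∞ / F
     = 33.5 × 13.5 / 0.31 = 1458.87 mg

Dose = 1460 mg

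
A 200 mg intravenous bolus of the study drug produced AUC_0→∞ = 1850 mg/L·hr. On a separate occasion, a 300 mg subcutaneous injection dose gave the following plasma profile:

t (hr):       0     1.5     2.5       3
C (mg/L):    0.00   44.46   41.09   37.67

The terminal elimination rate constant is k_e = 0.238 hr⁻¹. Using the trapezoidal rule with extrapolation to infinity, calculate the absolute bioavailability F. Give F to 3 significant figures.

Trapezoidal AUC_0→3 (subcutaneous injection):
  [0→1.5]: (0.00+44.46)/2 × 1.5 = 33.345
  [1.5→2.5]: (44.46+41.09)/2 × 1 = 42.775
  [2.5→3]: (41.09+37.67)/2 × 0.5 = 19.69
  Sum = 95.81 mg/L·hr
Tail: C_last/k_e = 37.67/0.238 = 158.277
AUC_0→∞ (subcutaneous injection) = 95.81 + 158.277 = 254.087 mg/L·hr
F = (AUC_ev/D_ev)/(AUC_iv/D_iv) = (254.087/300)/(1850/200) = 0.846957/9.25 = 0.0916

F = 0.0916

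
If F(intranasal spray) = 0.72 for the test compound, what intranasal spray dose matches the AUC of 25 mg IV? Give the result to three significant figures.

For equal systemic exposure: F × D_ev = D_iv
D_ev = D_iv / F = 25 / 0.72 = 34.7222 mg

D_intranasal = 34.7 mg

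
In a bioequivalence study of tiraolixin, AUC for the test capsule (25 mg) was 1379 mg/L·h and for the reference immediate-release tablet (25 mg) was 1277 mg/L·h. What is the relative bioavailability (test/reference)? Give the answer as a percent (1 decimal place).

F_rel = 108.0%

F_rel = (AUC_test/D_test) / (AUC_ref/D_ref)
      = (1379/25) / (1277/25)
      = 55.16 / 51.08 = 1.0799 = 107.99%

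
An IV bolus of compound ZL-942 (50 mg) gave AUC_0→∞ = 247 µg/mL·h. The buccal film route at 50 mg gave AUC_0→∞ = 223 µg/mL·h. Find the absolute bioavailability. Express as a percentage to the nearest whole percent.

F = (AUC_ev / D_ev) / (AUC_iv / D_iv)
  = (223/50) / (247/50)
  = 4.46 / 4.94 = 0.9028
  = 90.28%

F = 90%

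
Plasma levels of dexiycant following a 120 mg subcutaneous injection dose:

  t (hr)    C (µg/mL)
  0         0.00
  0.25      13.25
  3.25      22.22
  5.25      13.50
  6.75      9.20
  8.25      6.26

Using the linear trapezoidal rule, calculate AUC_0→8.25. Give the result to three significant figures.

AUC = 119 µg/mL·hr

Trapezoidal AUC_0→8.25:
  [0→0.25]: (0.00+13.25)/2 × 0.25 = 1.65625
  [0.25→3.25]: (13.25+22.22)/2 × 3 = 53.205
  [3.25→5.25]: (22.22+13.50)/2 × 2 = 35.72
  [5.25→6.75]: (13.50+9.20)/2 × 1.5 = 17.025
  [6.75→8.25]: (9.20+6.26)/2 × 1.5 = 11.595
  Sum = 119.20125 µg/mL·hr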